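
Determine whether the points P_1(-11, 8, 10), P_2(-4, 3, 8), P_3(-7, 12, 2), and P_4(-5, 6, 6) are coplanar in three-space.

Yes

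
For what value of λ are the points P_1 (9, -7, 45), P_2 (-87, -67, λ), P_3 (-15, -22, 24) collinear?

-39

Direction P_1P_3 = (-24, -15, -21). From the x-coordinate of P_2, the parameter along the line is τ = (-87 − 9)/(-24) = 4.
Then λ = 45 + 4·(-21) = -39.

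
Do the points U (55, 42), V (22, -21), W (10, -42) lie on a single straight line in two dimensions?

No

UV = (-33, -63), UW = (-45, -84).
If collinear, UW would be a scalar multiple of UV. But (-33)·(-84) ≠ (-63)·(-45) (difference -63), so they are not parallel; the points are not collinear.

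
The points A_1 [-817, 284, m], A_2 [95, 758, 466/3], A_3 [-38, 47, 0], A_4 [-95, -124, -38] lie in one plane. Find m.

92/3

The points are coplanar iff A_1A_2 · (A_1A_3 × A_1A_4) = 0.
Expanding, this is linear in m: (17784)m + (-545376) = 0.
So m = 92/3.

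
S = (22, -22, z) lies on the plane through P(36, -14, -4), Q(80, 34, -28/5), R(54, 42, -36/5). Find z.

A normal to the plane is n = PQ × PR = (-64, 112, 1600).
S lies in the plane iff n · PS = 0.
This gives (1600)z + (6400) = 0, so z = -4.

-4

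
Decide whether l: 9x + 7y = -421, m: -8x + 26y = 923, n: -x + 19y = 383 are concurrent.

No

Lines aᵢx + bᵢy = cᵢ with pairwise distinct directions are concurrent exactly when det[aᵢ bᵢ cᵢ] = 0.
Here the determinant is -178.
Nonzero, so no common point exists.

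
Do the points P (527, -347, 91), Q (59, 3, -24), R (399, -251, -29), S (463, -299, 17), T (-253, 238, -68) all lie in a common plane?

No

The plane through P, Q, R has normal n = PQ × PR = (-30960, -41440, -128) and equation n·X = -1947888.
Checking the remaining points: n·S = -1946096, n·T = -2021136.
Since n·S = -1946096 ≠ -1947888, S is off the plane and the points are not all coplanar.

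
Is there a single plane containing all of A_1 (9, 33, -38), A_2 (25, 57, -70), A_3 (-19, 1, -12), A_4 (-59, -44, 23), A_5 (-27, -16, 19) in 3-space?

Yes

The plane through A_1, A_2, A_3 has normal n = A_1A_2 × A_1A_3 = (-400, 480, 160) and equation n·P = 6160.
Checking the remaining points: n·A_4 = 6160, n·A_5 = 6160.
All equal 6160, so all 5 points lie in one plane.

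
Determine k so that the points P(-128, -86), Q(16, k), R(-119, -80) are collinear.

The three points are collinear iff det[PQ; PR] = 0.
This determinant is linear in k: (-9)k + (90) = 0, so k = 10.

10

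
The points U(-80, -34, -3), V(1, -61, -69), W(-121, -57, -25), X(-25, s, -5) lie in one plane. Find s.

The points are coplanar iff UV · (UW × UX) = 0.
Expanding, this is linear in s: (4488)s + (107712) = 0.
So s = -24.

-24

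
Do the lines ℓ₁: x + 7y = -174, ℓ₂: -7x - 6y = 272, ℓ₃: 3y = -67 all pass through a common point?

No

Intersecting ℓ₁ and ℓ₂: solving the 2×2 system gives (x, y) = (-20, -22).
Substitute into ℓ₃: (0)(-20) + (3)(-22) = -66.
But ℓ₃ requires -67 ≠ -66, so the three lines have no common point.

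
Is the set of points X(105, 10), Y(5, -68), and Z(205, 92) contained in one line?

No

XY = (-100, -78), XZ = (100, 82).
det[XY; XZ] = (-100)(82) − (-78)(100) = -400.
The determinant is nonzero, so they are not collinear.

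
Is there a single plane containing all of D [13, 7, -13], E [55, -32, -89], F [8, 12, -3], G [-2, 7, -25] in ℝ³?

No

A normal to the plane through D, E, F is n = DE × DF = (-10, -40, 15).
The plane has equation n·P = -605. For G: n·G = -635.
-635 ≠ -605, so G is off the plane.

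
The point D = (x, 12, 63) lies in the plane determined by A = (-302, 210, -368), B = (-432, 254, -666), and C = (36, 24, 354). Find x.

The plane through A, B, C has equation −23660x − 6864y + 9308z = 2278536.
Substituting D: (-23660)x + (504036) = 2278536, so x = -75.

-75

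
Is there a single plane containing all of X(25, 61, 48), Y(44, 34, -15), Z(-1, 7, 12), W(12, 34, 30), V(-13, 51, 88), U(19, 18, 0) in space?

No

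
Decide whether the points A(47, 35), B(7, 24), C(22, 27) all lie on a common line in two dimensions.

No

AB = (-40, -11), AC = (-25, -8).
det[AB; AC] = (-40)(-8) − (-11)(-25) = 45.
The determinant is nonzero, so they are not collinear.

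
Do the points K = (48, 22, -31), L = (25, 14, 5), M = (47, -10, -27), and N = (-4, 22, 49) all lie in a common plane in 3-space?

Yes

The four points are coplanar iff the 3×3 determinant with rows KL, KM, KN is zero.
Rows: (-23, -8, 36), (-1, -32, 4), (-52, 0, 80).
Expanding along the first row: (-23)(-2560) − (-8)(128) + (36)(-1664) = 0.
Zero determinant ⇒ coplanar.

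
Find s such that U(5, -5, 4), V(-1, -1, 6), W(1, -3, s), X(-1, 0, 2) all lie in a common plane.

8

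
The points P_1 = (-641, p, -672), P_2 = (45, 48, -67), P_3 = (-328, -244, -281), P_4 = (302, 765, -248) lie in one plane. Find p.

Coplanarity ⇔ det[P_1P_2; P_1P_3; P_1P_4] = 0.
Expanding, this is linear in p: (122511)p + (19234227) = 0.
So p = -157.

-157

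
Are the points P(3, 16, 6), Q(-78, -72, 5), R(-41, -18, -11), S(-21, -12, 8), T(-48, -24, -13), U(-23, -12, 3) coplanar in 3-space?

No

The plane through P, Q, R has normal n = PQ × PR = (1462, -1333, -1118) and equation n·X = -23650.
Checking the remaining points: n·S = -23650, n·T = -23650, n·U = -20984.
Since n·U = -20984 ≠ -23650, U is off the plane and the points are not all coplanar.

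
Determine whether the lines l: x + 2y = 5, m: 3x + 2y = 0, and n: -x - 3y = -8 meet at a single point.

No

Lines aᵢx + bᵢy = cᵢ with pairwise distinct directions are concurrent exactly when det[aᵢ bᵢ cᵢ] = 0.
Here the determinant is -3.
Nonzero, so no common point exists.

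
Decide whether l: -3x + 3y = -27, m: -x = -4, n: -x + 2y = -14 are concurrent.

Yes

Intersecting l and m: solving the 2×2 system gives (x, y) = (4, -5).
Substitute into n: (-1)(4) + (2)(-5) = -14.
This equals -14, so (4, -5) lies on all three lines and they are concurrent.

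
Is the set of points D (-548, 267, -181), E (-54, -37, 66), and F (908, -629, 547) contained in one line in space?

DE = (494, -304, 247), DF = (1456, -896, 728).
DE × DF = (0, 0, 0).
The cross product vanishes, so the three points are collinear.

Yes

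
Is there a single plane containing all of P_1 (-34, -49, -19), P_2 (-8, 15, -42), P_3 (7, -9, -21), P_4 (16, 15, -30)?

Yes

The four points are coplanar iff the 3×3 determinant with rows P_1P_2, P_1P_3, P_1P_4 is zero.
Rows: (26, 64, -23), (41, 40, -2), (50, 64, -11).
Expanding along the first row: (26)(-312) − (64)(-351) + (-23)(624) = 0.
Zero determinant ⇒ coplanar.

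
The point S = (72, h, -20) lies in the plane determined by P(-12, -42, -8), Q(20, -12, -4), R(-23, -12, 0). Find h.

-60

The plane through P, Q, R has equation 120x − 300y + 1290z = 840.
Substituting S: (-300)h + (-17160) = 840, so h = -60.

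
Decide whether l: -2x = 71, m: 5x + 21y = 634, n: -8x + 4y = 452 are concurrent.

The three lines meet at one point iff the augmented coefficient matrix [aᵢ bᵢ cᵢ] has rank < 3, i.e. its determinant vanishes.
Here the determinant is -564.
Nonzero, so no common point exists.

No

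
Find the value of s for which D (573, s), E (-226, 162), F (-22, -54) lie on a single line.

-684

The three points are collinear iff det[DE; DF] = 0.
This determinant is linear in s: (204)s + (139536) = 0, so s = -684.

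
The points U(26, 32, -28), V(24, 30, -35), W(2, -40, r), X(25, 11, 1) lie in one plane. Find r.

-34

The points are coplanar iff UV · (UW × UX) = 0.
Expanding, this is linear in r: (-40)r + (-1360) = 0.
So r = -34.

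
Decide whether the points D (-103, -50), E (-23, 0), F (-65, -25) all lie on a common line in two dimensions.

No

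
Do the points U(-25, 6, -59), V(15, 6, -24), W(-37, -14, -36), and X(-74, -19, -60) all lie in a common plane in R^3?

Yes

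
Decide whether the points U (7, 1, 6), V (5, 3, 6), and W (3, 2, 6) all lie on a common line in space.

No

UV = (-2, 2, 0), UW = (-4, 1, 0).
Comparing components 1 and 2: (-2)(1) − (2)(-4) = 6 ≠ 0, so UV and UW are not parallel and the points are not collinear.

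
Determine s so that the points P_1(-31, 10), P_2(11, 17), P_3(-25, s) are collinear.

Collinearity: (P_3 − P_1) must be parallel to (P_2 − P_1) = (42, 7).
Cross-multiplying the components: (s − 10)·(42) = (6)·(7).
Solving gives s = 11.

11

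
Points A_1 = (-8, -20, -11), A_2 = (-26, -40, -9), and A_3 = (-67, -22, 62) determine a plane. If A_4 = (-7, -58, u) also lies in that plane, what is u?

Coplanarity requires A_1A_2 · (A_1A_3 × A_1A_4) = 0.
A_1A_2 = (-18, -20, 2), A_1A_3 = (-59, -2, 73); the triple product is linear in u with coefficient -1144 and constant term -59488.
Setting it to zero: u = -52.

-52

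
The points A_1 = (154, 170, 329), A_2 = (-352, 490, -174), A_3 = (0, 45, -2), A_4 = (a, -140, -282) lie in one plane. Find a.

Coplanarity ⇔ det[A_1A_2; A_1A_3; A_1A_4] = 0.
Expanding, this is linear in a: (-168795)a + (-14853960) = 0.
So a = -88.

-88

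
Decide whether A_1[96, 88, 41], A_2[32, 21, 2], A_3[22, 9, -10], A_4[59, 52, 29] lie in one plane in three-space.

A normal to the plane through A_1, A_2, A_3 is n = A_1A_2 × A_1A_3 = (336, -378, 98).
The plane has equation n·P = 3010. For A_4: n·A_4 = 3010.
Equal, so A_4 lies in the plane and all four are coplanar.

Yes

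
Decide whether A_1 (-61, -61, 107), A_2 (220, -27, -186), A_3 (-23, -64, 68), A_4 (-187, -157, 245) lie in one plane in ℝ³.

The four points are coplanar iff the 3×3 determinant with rows A_1A_2, A_1A_3, A_1A_4 is zero.
Rows: (281, 34, -293), (38, -3, -39), (-126, -96, 138).
Expanding along the first row: (281)(-4158) − (34)(330) + (-293)(-4026) = 0.
Zero determinant ⇒ coplanar.

Yes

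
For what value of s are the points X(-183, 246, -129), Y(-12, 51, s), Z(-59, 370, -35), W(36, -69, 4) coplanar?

The points are coplanar iff XY · (XZ × XW) = 0.
Expanding, this is linear in s: (-66216)s + (-1456752) = 0.
So s = -22.

-22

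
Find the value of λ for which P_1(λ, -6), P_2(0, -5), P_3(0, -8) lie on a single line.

Collinearity: (P_1 − P_2) must be parallel to (P_3 − P_2) = (0, -3).
Cross-multiplying the components: (λ − 0)·(-3) = (-1)·(0).
Solving gives λ = 0.

0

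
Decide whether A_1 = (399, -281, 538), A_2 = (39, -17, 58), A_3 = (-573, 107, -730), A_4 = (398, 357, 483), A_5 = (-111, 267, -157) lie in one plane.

No

The plane through A_1, A_2, A_3 has normal n = A_1A_2 × A_1A_3 = (-148512, 10080, 116928) and equation n·P = 818496.
Checking the remaining points: n·A_4 = 967008, n·A_5 = 818496.
Since n·A_4 = 967008 ≠ 818496, A_4 is off the plane and the points are not all coplanar.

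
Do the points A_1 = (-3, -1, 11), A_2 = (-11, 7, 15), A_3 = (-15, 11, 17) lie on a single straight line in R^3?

Yes

A_1A_2 = (-8, 8, 4), A_1A_3 = (-12, 12, 6).
Each component of A_1A_3 is 3/2 times the corresponding component of A_1A_2, so A_1A_3 = 3/2·A_1A_2 and the points are collinear.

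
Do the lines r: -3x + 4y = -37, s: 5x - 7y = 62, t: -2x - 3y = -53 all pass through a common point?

No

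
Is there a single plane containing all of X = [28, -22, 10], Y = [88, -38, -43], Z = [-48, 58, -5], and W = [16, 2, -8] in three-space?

Yes

With X as base: XY = (60, -16, -53), XZ = (-76, 80, -15), XW = (-12, 24, -18).
XZ × XW = (-1080, -1188, -864).
XY · (XZ × XW) = 0.
The scalar triple product vanishes, so the four points are coplanar.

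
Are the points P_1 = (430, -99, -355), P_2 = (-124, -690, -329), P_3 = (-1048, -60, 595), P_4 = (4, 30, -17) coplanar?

With P_1 as base: P_1P_2 = (-554, -591, 26), P_1P_3 = (-1478, 39, 950), P_1P_4 = (-426, 129, 338).
P_1P_3 × P_1P_4 = (-109368, 94864, -174048).
P_1P_2 · (P_1P_3 × P_1P_4) = 0.
The scalar triple product vanishes, so the four points are coplanar.

Yes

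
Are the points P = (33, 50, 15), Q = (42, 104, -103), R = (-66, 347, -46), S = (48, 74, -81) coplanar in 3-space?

With P as base: PQ = (9, 54, -118), PR = (-99, 297, -61), PS = (15, 24, -96).
PR × PS = (-27048, -10419, -6831).
PQ · (PR × PS) = 0.
The scalar triple product vanishes, so the four points are coplanar.

Yes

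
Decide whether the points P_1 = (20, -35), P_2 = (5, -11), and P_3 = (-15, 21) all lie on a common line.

Yes

P_1P_2 = (-15, 24), P_1P_3 = (-35, 56).
Checking proportionality: P_1P_3 = 7/3·P_1P_2, so the vectors are parallel and the points are collinear.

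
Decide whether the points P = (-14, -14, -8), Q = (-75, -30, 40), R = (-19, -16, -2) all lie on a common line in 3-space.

No

PQ = (-61, -16, 48), PR = (-5, -2, 6).
Comparing components 3 and 1: (48)(-5) − (-61)(6) = 126 ≠ 0, so PQ and PR are not parallel and the points are not collinear.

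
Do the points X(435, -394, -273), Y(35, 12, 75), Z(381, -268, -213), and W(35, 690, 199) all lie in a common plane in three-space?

Yes

A normal to the plane through X, Y, Z is n = XY × XZ = (-19488, 5208, -28476).
The plane has equation n·P = -2755284. For W: n·W = -2755284.
Equal, so W lies in the plane and all four are coplanar.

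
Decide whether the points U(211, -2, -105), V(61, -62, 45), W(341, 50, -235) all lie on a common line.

UV = (-150, -60, 150), UW = (130, 52, -130).
Each component of UW is -13/15 times the corresponding component of UV, so UW = -13/15·UV and the points are collinear.

Yes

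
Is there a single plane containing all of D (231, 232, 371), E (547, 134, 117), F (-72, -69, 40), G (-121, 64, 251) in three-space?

The four points are coplanar iff the 3×3 determinant with rows DE, DF, DG is zero.
Rows: (316, -98, -254), (-303, -301, -331), (-352, -168, -120).
Expanding along the first row: (316)(-19488) − (-98)(-80152) + (-254)(-55048) = -30912.
Nonzero ⇒ not coplanar.

No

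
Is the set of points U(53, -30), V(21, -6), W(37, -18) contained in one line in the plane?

Yes

UV = (-32, 24), UW = (-16, 12).
Checking proportionality: UW = 1/2·UV, so the vectors are parallel and the points are collinear.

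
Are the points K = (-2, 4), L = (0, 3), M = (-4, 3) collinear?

No

KL = (2, -1), KM = (-2, -1).
If collinear, KM would be a scalar multiple of KL. But (2)·(-1) ≠ (-1)·(-2) (difference -4), so they are not parallel; the points are not collinear.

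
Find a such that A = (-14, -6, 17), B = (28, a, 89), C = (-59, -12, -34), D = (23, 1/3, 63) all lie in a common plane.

Coplanarity ⇔ det[AB; AC; AD] = 0.
Expanding, this is linear in a: (183)a + (-1464) = 0.
So a = 8.

8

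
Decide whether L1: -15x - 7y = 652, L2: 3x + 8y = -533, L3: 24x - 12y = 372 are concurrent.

Intersecting L1 and L2: solving the 2×2 system gives (x, y) = (-15, -61).
Substitute into L3: (24)(-15) + (-12)(-61) = 372.
This equals 372, so (-15, -61) lies on all three lines and they are concurrent.

Yes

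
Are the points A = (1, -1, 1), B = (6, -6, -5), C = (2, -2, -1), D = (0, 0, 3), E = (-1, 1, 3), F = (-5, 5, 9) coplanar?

Yes

The plane through A, B, C has normal n = AB × AC = (4, 4, 0) and equation n·P = 0.
Checking the remaining points: n·D = 0, n·E = 0, n·F = 0.
All equal 0, so all 6 points lie in one plane.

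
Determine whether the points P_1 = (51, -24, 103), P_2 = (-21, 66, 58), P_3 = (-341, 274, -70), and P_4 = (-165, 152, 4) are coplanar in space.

A normal to the plane through P_1, P_2, P_3 is n = P_1P_2 × P_1P_3 = (-2160, 5184, 13824).
The plane has equation n·P = 1189296. For P_4: n·P_4 = 1199664.
1199664 ≠ 1189296, so P_4 is off the plane.

No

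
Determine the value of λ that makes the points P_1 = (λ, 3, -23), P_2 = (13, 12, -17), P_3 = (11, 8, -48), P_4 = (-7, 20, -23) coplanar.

Coplanarity ⇔ det[P_1P_2; P_1P_3; P_1P_4] = 0.
Expanding, this is linear in λ: (-272)λ + (8432) = 0.
So λ = 31.

31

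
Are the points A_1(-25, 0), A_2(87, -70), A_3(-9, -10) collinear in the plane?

Yes

A_1A_2 = (112, -70), A_1A_3 = (16, -10).
Twice the signed area of △A_1A_2A_3 is (112)(-10) − (-70)(16) = 0.
The triangle is degenerate (zero area), so the points are collinear.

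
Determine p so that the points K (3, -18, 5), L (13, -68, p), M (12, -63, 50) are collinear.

Direction KM = (9, -45, 45). From the x-coordinate of L, the parameter along the line is τ = (13 − 3)/9 = 10/9.
Then p = 5 + 10/9·(45) = 55.

55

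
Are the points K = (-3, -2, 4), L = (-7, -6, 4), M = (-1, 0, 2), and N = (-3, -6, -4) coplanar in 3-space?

No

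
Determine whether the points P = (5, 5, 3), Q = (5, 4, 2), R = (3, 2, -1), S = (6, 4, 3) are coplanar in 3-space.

No

The four points are coplanar iff the 3×3 determinant with rows PQ, PR, PS is zero.
Rows: (0, -1, -1), (-2, -3, -4), (1, -1, 0).
Expanding along the first row: (0)(-4) − (-1)(4) + (-1)(5) = -1.
Nonzero ⇒ not coplanar.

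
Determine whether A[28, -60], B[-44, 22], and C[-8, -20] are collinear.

AB = (-72, 82), AC = (-36, 40).
Twice the signed area of △ABC is (-72)(40) − (82)(-36) = 72.
The area is nonzero, so the three points are not collinear.

No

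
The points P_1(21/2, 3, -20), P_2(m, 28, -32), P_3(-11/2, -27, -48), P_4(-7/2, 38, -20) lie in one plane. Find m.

-23/2

Coplanarity ⇔ det[P_1P_2; P_1P_3; P_1P_4] = 0.
Expanding, this is linear in m: (980)m + (11270) = 0.
So m = -23/2.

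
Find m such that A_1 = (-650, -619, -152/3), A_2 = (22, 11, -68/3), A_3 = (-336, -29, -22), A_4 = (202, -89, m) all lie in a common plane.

-88/3

The points are coplanar iff A_1A_2 · (A_1A_3 × A_1A_4) = 0.
Expanding, this is linear in m: (198660)m + (5827360) = 0.
So m = -88/3.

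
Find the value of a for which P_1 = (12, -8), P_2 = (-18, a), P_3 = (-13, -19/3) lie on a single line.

-6

The three points are collinear iff det[P_1P_2; P_1P_3] = 0.
This determinant is linear in a: (25)a + (150) = 0, so a = -6.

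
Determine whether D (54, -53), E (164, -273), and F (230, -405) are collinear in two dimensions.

Yes

DE = (110, -220), DF = (176, -352).
det[DE; DF] = (110)(-352) − (-220)(176) = 0.
The determinant is zero, so the points are collinear.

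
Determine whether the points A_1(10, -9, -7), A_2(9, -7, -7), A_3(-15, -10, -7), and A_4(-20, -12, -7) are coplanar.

Yes

A normal to the plane through A_1, A_2, A_3 is n = A_1A_2 × A_1A_3 = (0, 0, 51).
The plane has equation n·P = -357. For A_4: n·A_4 = -357.
Equal, so A_4 lies in the plane and all four are coplanar.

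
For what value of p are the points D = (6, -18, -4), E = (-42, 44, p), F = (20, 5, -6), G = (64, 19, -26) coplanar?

Normal to plane DFG: n = (-432, 192, -816); plane equation n·P = -2784.
Requiring n·E = -2784: (-816)p + (26592) = -2784.
So p = 36.

36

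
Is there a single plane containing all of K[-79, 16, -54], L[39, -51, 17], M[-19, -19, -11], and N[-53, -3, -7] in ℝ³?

Yes

A normal to the plane through K, L, M is n = KL × KM = (-396, -814, -110).
The plane has equation n·P = 24200. For N: n·N = 24200.
Equal, so N lies in the plane and all four are coplanar.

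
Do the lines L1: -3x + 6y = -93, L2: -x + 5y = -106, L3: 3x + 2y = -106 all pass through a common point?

Intersecting L1 and L2: solving the 2×2 system gives (x, y) = (-19, -25).
Substitute into L3: (3)(-19) + (2)(-25) = -107.
But L3 requires -106 ≠ -107, so the three lines have no common point.

No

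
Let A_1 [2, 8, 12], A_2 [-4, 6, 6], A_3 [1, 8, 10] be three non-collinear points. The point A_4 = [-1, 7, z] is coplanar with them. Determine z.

9

The plane through A_1, A_2, A_3 has equation 4x − 6y − 2z = -64.
Substituting A_4: (-2)z + (-46) = -64, so z = 9.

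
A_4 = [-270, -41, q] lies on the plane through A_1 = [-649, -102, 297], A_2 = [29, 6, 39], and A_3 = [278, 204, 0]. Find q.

A normal to the plane is n = A_1A_2 × A_1A_3 = (46872, -37800, 107352).
A_4 lies in the plane iff n · A_1A_4 = 0.
This gives (107352)q + (-16424856) = 0, so q = 153.

153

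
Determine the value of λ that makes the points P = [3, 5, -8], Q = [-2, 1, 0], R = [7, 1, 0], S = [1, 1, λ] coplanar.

0

Coplanarity ⇔ det[PQ; PR; PS] = 0.
Expanding, this is linear in λ: (36)λ + (0) = 0.
So λ = 0.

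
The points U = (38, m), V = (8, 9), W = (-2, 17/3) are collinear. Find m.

19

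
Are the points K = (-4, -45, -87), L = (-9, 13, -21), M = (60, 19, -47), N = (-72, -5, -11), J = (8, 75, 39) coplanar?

Yes

The plane through K, L, M has normal n = KL × KM = (-1904, 4424, -4032) and equation n·P = 159320.
Checking the remaining points: n·N = 159320, n·J = 159320.
All equal 159320, so all 5 points lie in one plane.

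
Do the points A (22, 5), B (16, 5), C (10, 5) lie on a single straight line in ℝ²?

AB = (-6, 0), AC = (-12, 0).
Checking proportionality: AC = 2·AB, so the vectors are parallel and the points are collinear.

Yes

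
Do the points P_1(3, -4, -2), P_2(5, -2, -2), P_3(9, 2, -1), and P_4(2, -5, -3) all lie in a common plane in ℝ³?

Yes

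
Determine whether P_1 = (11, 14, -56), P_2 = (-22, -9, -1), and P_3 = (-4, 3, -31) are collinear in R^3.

No

P_1P_2 = (-33, -23, 55), P_1P_3 = (-15, -11, 25).
P_1P_2 × P_1P_3 = (30, 0, 18).
The cross product is nonzero, so the points do not lie on one line.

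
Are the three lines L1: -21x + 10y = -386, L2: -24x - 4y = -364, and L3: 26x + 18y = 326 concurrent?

Lines aᵢx + bᵢy = cᵢ with pairwise distinct directions are concurrent exactly when det[aᵢ bᵢ cᵢ] = 0.
Here the determinant is 0.
It vanishes, so the lines are concurrent at (16, -5).

Yes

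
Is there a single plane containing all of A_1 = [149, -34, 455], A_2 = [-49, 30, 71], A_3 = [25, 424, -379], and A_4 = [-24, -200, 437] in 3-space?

No

A normal to the plane through A_1, A_2, A_3 is n = A_1A_2 × A_1A_3 = (122496, -117516, -82748).
The plane has equation n·P = -15402892. For A_4: n·A_4 = -15597580.
-15597580 ≠ -15402892, so A_4 is off the plane.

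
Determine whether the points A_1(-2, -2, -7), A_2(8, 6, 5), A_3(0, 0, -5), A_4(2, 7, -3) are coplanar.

With A_1 as base: A_1A_2 = (10, 8, 12), A_1A_3 = (2, 2, 2), A_1A_4 = (4, 9, 4).
A_1A_3 × A_1A_4 = (-10, 0, 10).
A_1A_2 · (A_1A_3 × A_1A_4) = 20.
Since 20 ≠ 0, the four points are not coplanar.

No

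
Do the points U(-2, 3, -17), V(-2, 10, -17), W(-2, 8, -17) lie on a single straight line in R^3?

Yes

UV = (0, 7, 0), UW = (0, 5, 0).
Each component of UW is 5/7 times the corresponding component of UV, so UW = 5/7·UV and the points are collinear.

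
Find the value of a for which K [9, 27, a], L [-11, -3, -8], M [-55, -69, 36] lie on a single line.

Direction LM = (-44, -66, 44). From the x-coordinate of K, the parameter along the line is τ = (9 − (-11))/(-44) = -5/11.
Then a = (-8) + (-5/11)·(44) = -28.

-28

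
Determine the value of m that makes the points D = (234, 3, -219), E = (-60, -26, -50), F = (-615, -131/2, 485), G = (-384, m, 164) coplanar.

Normal to plane DEF: n = (-17679/2, 63495, -4482); plane equation n·P = -896400.
Requiring n·G = -896400: (63495)m + (2659320) = -896400.
So m = -56.

-56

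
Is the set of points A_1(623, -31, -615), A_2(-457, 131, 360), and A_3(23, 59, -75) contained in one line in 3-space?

No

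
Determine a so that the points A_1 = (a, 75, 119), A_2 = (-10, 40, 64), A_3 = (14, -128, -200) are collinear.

-15

Direction A_2A_3 = (24, -168, -264). From the y-coordinate of A_1, the parameter along the line is τ = (75 − 40)/(-168) = -5/24.
Then a = (-10) + (-5/24)·(24) = -15.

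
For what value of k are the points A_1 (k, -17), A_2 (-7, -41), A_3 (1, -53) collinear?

Collinearity: (A_1 − A_2) must be parallel to (A_3 − A_2) = (8, -12).
Cross-multiplying the components: (k − (-7))·(-12) = (24)·(8).
Solving gives k = -23.

-23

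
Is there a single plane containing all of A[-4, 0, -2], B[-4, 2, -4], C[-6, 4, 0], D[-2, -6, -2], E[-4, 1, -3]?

Yes

The plane through A, B, C has normal n = AB × AC = (12, 4, 4) and equation n·P = -56.
Checking the remaining points: n·D = -56, n·E = -56.
All equal -56, so all 5 points lie in one plane.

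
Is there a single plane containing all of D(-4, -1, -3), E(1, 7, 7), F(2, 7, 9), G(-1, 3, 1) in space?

The four points are coplanar iff the 3×3 determinant with rows DE, DF, DG is zero.
Rows: (5, 8, 10), (6, 8, 12), (3, 4, 4).
Expanding along the first row: (5)(-16) − (8)(-12) + (10)(0) = 16.
Nonzero ⇒ not coplanar.

No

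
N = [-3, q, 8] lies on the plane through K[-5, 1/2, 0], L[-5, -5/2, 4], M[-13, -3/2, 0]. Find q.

-5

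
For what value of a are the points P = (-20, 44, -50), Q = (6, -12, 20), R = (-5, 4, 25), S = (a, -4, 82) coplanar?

-8

Coplanarity ⇔ det[PQ; PR; PS] = 0.
Expanding, this is linear in a: (-1400)a + (-11200) = 0.
So a = -8.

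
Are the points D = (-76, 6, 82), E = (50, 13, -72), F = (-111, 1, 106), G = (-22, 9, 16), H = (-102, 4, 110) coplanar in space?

The plane through D, E, F has normal n = DE × DF = (-602, 2366, -385) and equation n·P = 28378.
Checking the remaining points: n·G = 28378, n·H = 28518.
Since n·H = 28518 ≠ 28378, H is off the plane and the points are not all coplanar.

No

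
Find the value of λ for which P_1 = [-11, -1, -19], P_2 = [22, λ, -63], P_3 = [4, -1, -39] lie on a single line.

Collinearity requires P_1P_2 × P_1P_3 = 0; each component is linear in λ.
The x-component gives (-20)λ + (-20) = 0, so λ = -1.
The remaining components then also vanish.

-1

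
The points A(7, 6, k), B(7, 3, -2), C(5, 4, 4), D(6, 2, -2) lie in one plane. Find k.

The points are coplanar iff AB · (AC × AD) = 0.
Expanding, this is linear in k: (-3)k + (12) = 0.
So k = 4.

4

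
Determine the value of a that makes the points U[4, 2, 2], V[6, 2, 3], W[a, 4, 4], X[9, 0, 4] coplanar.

Coplanarity ⇔ det[UV; UW; UX] = 0.
Expanding, this is linear in a: (-2)a + (14) = 0.
So a = 7.

7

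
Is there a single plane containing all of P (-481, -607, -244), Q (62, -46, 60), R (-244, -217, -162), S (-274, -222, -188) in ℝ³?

No

A normal to the plane through P, Q, R is n = PQ × PR = (-72558, 27522, 78813).
The plane has equation n·X = -1035828. For S: n·S = -1045836.
-1045836 ≠ -1035828, so S is off the plane.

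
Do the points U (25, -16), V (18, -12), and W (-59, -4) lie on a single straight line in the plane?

No

UV = (-7, 4), UW = (-84, 12).
Twice the signed area of △UVW is (-7)(12) − (4)(-84) = 252.
The area is nonzero, so the three points are not collinear.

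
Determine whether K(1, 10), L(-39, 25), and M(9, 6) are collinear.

KL = (-40, 15), KM = (8, -4).
Twice the signed area of △KLM is (-40)(-4) − (15)(8) = 40.
The area is nonzero, so the three points are not collinear.

No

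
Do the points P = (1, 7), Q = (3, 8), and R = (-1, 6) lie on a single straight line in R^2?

Yes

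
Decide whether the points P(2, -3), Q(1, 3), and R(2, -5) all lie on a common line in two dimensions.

No

PQ = (-1, 6), PR = (0, -2).
If collinear, PR would be a scalar multiple of PQ. But (-1)·(-2) ≠ (6)·(0) (difference 2), so they are not parallel; the points are not collinear.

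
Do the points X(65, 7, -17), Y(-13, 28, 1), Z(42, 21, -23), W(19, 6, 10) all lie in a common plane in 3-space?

No

The four points are coplanar iff the 3×3 determinant with rows XY, XZ, XW is zero.
Rows: (-78, 21, 18), (-23, 14, -6), (-46, -1, 27).
Expanding along the first row: (-78)(372) − (21)(-897) + (18)(667) = 1827.
Nonzero ⇒ not coplanar.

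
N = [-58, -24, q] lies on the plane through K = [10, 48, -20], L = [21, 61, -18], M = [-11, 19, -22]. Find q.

Coplanarity requires KL · (KM × KN) = 0.
KL = (11, 13, 2), KM = (-21, -29, -2); the triple product is linear in q with coefficient -46 and constant term -1656.
Setting it to zero: q = -36.

-36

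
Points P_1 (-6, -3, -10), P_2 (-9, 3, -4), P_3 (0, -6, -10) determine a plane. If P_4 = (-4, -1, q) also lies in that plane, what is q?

-6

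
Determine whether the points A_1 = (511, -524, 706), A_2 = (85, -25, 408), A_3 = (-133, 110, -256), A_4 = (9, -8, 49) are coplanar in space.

With A_1 as base: A_1A_2 = (-426, 499, -298), A_1A_3 = (-644, 634, -962), A_1A_4 = (-502, 516, -657).
A_1A_3 × A_1A_4 = (79854, 59816, -14036).
A_1A_2 · (A_1A_3 × A_1A_4) = 13108.
Since 13108 ≠ 0, the four points are not coplanar.

No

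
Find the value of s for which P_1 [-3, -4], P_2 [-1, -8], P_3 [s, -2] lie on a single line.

-4

The three points are collinear iff det[P_1P_2; P_1P_3] = 0.
This determinant is linear in s: (4)s + (16) = 0, so s = -4.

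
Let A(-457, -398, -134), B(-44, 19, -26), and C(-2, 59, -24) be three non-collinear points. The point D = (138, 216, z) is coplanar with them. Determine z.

The plane through A, B, C has equation −3486x + 3710y − 994z = 249718.
Substituting D: (-994)z + (320292) = 249718, so z = 71.

71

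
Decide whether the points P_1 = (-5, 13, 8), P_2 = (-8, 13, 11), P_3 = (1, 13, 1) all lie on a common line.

No

P_1P_2 = (-3, 0, 3), P_1P_3 = (6, 0, -7).
P_1P_2 × P_1P_3 = (0, -3, 0).
The cross product is nonzero, so the points do not lie on one line.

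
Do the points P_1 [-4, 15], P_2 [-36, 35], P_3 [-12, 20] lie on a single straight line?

Yes

P_1P_2 = (-32, 20), P_1P_3 = (-8, 5).
Checking proportionality: P_1P_3 = 1/4·P_1P_2, so the vectors are parallel and the points are collinear.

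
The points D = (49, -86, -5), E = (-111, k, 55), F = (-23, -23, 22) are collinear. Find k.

Collinearity requires DE × DF = 0; each component is linear in k.
The x-component gives (27)k + (-1458) = 0, so k = 54.
The remaining components then also vanish.

54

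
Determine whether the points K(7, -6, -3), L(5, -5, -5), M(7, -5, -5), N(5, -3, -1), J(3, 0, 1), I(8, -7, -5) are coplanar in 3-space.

No

The plane through K, L, M has normal n = KL × KM = (0, -4, -2) and equation n·P = 30.
Checking the remaining points: n·N = 14, n·J = -2, n·I = 38.
Since n·N = 14 ≠ 30, N is off the plane and the points are not all coplanar.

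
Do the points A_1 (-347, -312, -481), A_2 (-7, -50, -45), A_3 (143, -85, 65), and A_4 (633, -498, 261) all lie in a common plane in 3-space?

The four points are coplanar iff the 3×3 determinant with rows A_1A_2, A_1A_3, A_1A_4 is zero.
Rows: (340, 262, 436), (490, 227, 546), (980, -186, 742).
Expanding along the first row: (340)(269990) − (262)(-171500) + (436)(-313600) = 0.
Zero determinant ⇒ coplanar.

Yes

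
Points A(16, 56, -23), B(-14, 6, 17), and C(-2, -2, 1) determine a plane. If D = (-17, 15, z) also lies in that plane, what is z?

The plane through A, B, C has equation 1120x + 840z = -1400.
Substituting D: (840)z + (-19040) = -1400, so z = 21.

21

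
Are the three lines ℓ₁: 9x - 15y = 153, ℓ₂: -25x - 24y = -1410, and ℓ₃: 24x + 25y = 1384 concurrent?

The three lines meet at one point iff the augmented coefficient matrix [aᵢ bᵢ cᵢ] has rank < 3, i.e. its determinant vanishes.
Here the determinant is -591.
Nonzero, so no common point exists.

No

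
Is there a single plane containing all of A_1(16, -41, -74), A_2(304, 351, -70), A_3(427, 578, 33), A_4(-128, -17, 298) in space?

Yes

A normal to the plane through A_1, A_2, A_3 is n = A_1A_2 × A_1A_3 = (39468, -29172, 17160).
The plane has equation n·P = 557700. For A_4: n·A_4 = 557700.
Equal, so A_4 lies in the plane and all four are coplanar.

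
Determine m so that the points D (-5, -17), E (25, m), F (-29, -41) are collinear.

13

The three points are collinear iff det[DE; DF] = 0.
This determinant is linear in m: (24)m + (-312) = 0, so m = 13.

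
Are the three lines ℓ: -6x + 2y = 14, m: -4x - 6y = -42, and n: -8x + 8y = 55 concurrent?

Intersecting ℓ and m: solving the 2×2 system gives (x, y) = (0, 7).
Substitute into n: (-8)(0) + (8)(7) = 56.
But n requires 55 ≠ 56, so the three lines have no common point.

No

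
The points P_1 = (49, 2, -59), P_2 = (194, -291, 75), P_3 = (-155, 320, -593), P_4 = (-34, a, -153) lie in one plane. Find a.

Coplanarity ⇔ det[P_1P_2; P_1P_3; P_1P_4] = 0.
Expanding, this is linear in a: (50094)a + (-8265510) = 0.
So a = 165.

165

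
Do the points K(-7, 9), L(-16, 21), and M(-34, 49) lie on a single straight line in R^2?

No

KL = (-9, 12), KM = (-27, 40).
Twice the signed area of △KLM is (-9)(40) − (12)(-27) = -36.
The area is nonzero, so the three points are not collinear.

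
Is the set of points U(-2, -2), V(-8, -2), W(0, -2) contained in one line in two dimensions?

Yes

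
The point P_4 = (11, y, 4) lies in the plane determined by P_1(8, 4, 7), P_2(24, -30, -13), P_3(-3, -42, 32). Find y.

Coplanarity requires P_1P_2 · (P_1P_3 × P_1P_4) = 0.
P_1P_2 = (16, -34, -20), P_1P_3 = (-11, -46, 25); the triple product is linear in y with coefficient -180 and constant term -1260.
Setting it to zero: y = -7.

-7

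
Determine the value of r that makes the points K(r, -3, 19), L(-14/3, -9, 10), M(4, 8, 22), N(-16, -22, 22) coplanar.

The points are coplanar iff KL · (KM × KN) = 0.
Expanding, this is linear in r: (-360)r + (-960) = 0.
So r = -8/3.

-8/3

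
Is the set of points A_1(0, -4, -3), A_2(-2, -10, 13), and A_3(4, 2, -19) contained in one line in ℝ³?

No

A_1A_2 = (-2, -6, 16), A_1A_3 = (4, 6, -16).
Comparing components 3 and 1: (16)(4) − (-2)(-16) = 32 ≠ 0, so A_1A_2 and A_1A_3 are not parallel and the points are not collinear.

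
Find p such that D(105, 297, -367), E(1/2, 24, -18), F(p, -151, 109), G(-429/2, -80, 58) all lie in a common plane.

The points are coplanar iff DE · (DF × DG) = 0.
Expanding, this is linear in p: (-15548)p + (-5659472) = 0.
So p = -364.

-364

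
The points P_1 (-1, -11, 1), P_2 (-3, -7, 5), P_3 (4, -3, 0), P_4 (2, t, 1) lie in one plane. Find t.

-5

Coplanarity ⇔ det[P_1P_2; P_1P_3; P_1P_4] = 0.
Expanding, this is linear in t: (18)t + (90) = 0.
So t = -5.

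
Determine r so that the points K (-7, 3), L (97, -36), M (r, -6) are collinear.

The three points are collinear iff det[KL; KM] = 0.
This determinant is linear in r: (39)r + (-663) = 0, so r = 17.

17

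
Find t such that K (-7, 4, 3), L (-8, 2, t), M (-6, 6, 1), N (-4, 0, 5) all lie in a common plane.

5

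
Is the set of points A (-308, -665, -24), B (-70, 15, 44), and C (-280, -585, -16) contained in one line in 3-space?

AB = (238, 680, 68), AC = (28, 80, 8).
Each component of AC is 2/17 times the corresponding component of AB, so AC = 2/17·AB and the points are collinear.

Yes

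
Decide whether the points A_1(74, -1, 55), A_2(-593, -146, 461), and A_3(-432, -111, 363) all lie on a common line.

Yes

A_1A_2 = (-667, -145, 406), A_1A_3 = (-506, -110, 308).
A_1A_2 × A_1A_3 = (0, 0, 0).
The cross product vanishes, so the three points are collinear.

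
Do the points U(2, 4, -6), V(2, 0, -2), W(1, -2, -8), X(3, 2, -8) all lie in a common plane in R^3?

A normal to the plane through U, V, W is n = UV × UW = (32, -4, -4).
The plane has equation n·P = 72. For X: n·X = 120.
120 ≠ 72, so X is off the plane.

No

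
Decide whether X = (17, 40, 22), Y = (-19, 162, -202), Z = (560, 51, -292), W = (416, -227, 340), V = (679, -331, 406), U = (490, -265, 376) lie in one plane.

Yes

The plane through X, Y, Z has normal n = XY × XZ = (-35844, -132936, -66642) and equation n·P = -7392912.
Checking the remaining points: n·W = -7392912, n·V = -7392912, n·U = -7392912.
All equal -7392912, so all 6 points lie in one plane.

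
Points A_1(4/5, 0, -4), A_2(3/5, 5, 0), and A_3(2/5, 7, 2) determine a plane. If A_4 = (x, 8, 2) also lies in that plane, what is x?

A normal to the plane is n = A_1A_2 × A_1A_3 = (2, -2/5, 3/5).
A_4 lies in the plane iff n · A_1A_4 = 0.
This gives (2)x + (-6/5) = 0, so x = 3/5.

3/5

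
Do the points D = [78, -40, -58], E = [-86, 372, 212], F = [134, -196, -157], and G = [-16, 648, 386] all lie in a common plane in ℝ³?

No

With D as base: DE = (-164, 412, 270), DF = (56, -156, -99), DG = (-94, 688, 444).
DF × DG = (-1152, -15558, 23864).
DE · (DF × DG) = 222312.
Since 222312 ≠ 0, the four points are not coplanar.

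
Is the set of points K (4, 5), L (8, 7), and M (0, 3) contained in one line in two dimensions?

Yes

KL = (4, 2), KM = (-4, -2).
det[KL; KM] = (4)(-2) − (2)(-4) = 0.
The determinant is zero, so the points are collinear.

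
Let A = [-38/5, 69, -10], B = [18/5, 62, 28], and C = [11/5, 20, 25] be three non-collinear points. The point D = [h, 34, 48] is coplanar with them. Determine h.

46/5

A normal to the plane is n = AB × AC = (1617, -98/5, -2401/5).
D lies in the plane iff n · AD = 0.
This gives (1617)h + (-74382/5) = 0, so h = 46/5.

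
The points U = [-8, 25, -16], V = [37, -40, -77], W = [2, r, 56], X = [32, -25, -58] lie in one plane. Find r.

Coplanarity ⇔ det[UV; UW; UX] = 0.
Expanding, this is linear in r: (550)r + (-35750) = 0.
So r = 65.

65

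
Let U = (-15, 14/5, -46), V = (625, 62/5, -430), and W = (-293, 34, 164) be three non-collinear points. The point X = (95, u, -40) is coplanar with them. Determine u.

317/5

The plane through U, V, W has equation (69984/5)x − 27648y + (113184/5)z = -6643296/5.
Substituting X: (-27648)u + (424224) = -6643296/5, so u = 317/5.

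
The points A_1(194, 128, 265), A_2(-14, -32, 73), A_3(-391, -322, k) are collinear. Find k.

-275

Direction A_1A_2 = (-208, -160, -192). From the x-coordinate of A_3, the parameter along the line is τ = (-391 − 194)/(-208) = 45/16.
Then k = 265 + 45/16·(-192) = -275.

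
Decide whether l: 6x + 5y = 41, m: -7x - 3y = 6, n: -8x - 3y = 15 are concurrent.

Yes

Lines aᵢx + bᵢy = cᵢ with pairwise distinct directions are concurrent exactly when det[aᵢ bᵢ cᵢ] = 0.
Here the determinant is 0.
It vanishes, so the lines are concurrent at (-9, 19).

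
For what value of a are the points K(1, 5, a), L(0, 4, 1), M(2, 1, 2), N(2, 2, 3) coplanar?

4

The points are coplanar iff KL · (KM × KN) = 0.
Expanding, this is linear in a: (-2)a + (8) = 0.
So a = 4.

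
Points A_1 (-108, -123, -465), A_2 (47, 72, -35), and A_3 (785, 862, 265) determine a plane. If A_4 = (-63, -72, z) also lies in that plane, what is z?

-411

The plane through A_1, A_2, A_3 has equation −281200x + 270840y − 21460z = 7035180.
Substituting A_4: (-21460)z + (-1784880) = 7035180, so z = -411.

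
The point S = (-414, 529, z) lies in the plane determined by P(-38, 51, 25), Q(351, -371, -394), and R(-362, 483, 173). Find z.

A normal to the plane is n = PQ × PR = (118552, 78184, 31320).
S lies in the plane iff n · PS = 0.
This gives (31320)z + (-7986600) = 0, so z = 255.

255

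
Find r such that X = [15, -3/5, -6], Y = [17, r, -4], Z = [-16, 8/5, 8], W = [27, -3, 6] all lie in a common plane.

-1

The points are coplanar iff XY · (XZ × XW) = 0.
Expanding, this is linear in r: (540)r + (540) = 0.
So r = -1.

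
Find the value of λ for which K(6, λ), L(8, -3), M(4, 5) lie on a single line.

Collinearity: (K − L) must be parallel to (M − L) = (-4, 8).
Cross-multiplying the components: (λ − (-3))·(-4) = (-2)·(8).
Solving gives λ = 1.

1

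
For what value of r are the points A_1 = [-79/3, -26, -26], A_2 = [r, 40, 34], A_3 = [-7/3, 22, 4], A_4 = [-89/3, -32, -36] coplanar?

23/3

Normal to plane A_1A_3A_4: n = (-300, 140, 16); plane equation n·P = 3844.
Requiring n·A_2 = 3844: (-300)r + (6144) = 3844.
So r = 23/3.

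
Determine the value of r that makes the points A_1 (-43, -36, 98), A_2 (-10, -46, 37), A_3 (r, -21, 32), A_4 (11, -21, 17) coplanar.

Normal to plane A_1A_2A_4: n = (1725, -621, 1035); plane equation n·P = 49611.
Requiring n·A_3 = 49611: (1725)r + (46161) = 49611.
So r = 2.

2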